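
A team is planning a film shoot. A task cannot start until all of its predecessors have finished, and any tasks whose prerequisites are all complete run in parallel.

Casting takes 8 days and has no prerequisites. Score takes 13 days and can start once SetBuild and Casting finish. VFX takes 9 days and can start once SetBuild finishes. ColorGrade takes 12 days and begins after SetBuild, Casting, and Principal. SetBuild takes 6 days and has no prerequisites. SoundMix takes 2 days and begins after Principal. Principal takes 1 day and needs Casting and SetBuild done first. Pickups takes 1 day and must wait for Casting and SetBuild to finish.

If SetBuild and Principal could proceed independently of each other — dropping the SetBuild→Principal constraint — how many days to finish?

Before: longest chain Casting→Principal→ColorGrade = 8+1+12 = 21, finish 21.
Dropping SetBuild→Principal doesn't change Principal's earliest start (8); another predecessor still binds.
New critical path: Casting→Principal→ColorGrade = 8+1+12 = 21 ⇒ 21 days.

21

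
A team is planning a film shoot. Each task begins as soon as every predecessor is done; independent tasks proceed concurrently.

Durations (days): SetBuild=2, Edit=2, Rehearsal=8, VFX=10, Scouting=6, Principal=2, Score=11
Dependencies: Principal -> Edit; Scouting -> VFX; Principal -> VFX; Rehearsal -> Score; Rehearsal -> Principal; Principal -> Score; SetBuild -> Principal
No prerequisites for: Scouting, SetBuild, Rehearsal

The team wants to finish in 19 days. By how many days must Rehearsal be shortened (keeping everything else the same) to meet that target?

Current finish: 21 days; target: 19.
Rehearsal is on every critical path, so each day cut from Rehearsal cuts the finish by one (this holds down to a finish of 16).
Need 21 − 19 = 2 days off Rehearsal → Rehearsal becomes 6 days, finish becomes 19.

2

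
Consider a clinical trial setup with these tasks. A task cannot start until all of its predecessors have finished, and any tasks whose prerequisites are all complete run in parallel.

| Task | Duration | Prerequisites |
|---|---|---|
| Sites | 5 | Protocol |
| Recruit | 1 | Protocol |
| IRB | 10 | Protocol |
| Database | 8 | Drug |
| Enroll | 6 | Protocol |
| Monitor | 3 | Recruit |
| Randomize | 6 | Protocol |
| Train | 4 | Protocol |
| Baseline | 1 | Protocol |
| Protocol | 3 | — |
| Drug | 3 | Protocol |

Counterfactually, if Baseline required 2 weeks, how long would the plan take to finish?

As given, the longest chain is Protocol→Drug→Database = 3+3+8 = 14, so the finish is 14 weeks.
Baseline is off the critical path — its longest chain is 4 weeks, giving 10 of slack.
That remains the longest chain; total 14 weeks.

14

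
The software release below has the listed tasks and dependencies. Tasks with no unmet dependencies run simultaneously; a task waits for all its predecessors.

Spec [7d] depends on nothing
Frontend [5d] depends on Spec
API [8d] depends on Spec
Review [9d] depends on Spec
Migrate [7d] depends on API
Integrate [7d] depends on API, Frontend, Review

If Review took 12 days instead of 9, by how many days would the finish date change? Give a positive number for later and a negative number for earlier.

Critical path before the change: Spec→Review→Integrate = 7+9+7 = 23 giving 23 days.
Since Review is critical, the +3 change carries straight to that chain (now 26 days).
That remains the longest chain; total 26 days.
Change in finish: 26 − 23 = +3 days.

3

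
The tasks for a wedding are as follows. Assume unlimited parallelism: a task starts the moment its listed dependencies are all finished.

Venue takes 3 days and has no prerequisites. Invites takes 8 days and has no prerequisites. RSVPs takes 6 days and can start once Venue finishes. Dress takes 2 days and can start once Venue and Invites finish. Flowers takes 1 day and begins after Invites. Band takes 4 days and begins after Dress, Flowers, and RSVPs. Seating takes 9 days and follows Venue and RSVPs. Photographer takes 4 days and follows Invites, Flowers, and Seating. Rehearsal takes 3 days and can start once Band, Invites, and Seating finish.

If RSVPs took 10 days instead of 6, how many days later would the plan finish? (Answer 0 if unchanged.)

4

Baseline: Venue→RSVPs→Seating→Photographer = 3+6+9+4 = 22 → 22 days.
RSVPs is on the critical path; changing it to 10 makes that path 26 days.
The critical path is still Venue→RSVPs→Seating→Photographer; finish is now 26 days.
Change in finish: 26 − 22 = +4 days.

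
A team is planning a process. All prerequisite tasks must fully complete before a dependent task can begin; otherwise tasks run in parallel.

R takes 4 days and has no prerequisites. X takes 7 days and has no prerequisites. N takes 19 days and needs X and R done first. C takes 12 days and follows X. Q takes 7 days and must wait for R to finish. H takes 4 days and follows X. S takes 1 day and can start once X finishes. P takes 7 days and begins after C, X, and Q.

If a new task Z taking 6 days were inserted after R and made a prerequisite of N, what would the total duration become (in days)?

Originally the project takes 26 days.
With Z inserted, N now waits for max(X, R, Z).
New critical path: R→Z→N = 4+6+19 = 29 ⇒ 29 days.

29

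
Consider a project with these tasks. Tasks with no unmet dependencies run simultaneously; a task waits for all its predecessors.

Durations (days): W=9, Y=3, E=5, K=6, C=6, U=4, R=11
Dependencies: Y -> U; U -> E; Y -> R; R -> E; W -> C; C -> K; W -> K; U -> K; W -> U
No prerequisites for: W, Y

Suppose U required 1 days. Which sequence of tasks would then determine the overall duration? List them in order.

Critical path before the change: W→C→K = 9+6+6 = 21 giving 21 days.
U is off the critical path — its longest chain is 19 days, giving 2 of slack.
No other chain overtakes it, so the finish is 21 days.

W, C, K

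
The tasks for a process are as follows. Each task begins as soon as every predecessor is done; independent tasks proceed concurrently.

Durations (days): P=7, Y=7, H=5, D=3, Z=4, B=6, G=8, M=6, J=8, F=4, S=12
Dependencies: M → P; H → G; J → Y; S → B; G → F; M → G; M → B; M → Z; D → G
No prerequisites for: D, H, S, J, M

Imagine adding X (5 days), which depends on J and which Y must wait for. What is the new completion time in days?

20

Originally the job takes 18 days.
With X inserted, Y now waits for max(J, X).
New critical path: J→X→Y = 8+5+7 = 20 ⇒ 20 days.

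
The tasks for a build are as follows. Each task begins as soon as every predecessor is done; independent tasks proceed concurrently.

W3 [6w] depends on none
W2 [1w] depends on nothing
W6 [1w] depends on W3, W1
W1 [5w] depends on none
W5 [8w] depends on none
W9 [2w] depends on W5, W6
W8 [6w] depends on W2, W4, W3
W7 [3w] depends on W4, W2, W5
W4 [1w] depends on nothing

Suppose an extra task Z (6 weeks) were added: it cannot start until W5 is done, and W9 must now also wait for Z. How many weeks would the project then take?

16

Originally the project takes 12 weeks.
With Z inserted, W9 now waits for max(W5, W6, Z).
New critical path: W5→Z→W9 = 8+6+2 = 16 ⇒ 16 weeks.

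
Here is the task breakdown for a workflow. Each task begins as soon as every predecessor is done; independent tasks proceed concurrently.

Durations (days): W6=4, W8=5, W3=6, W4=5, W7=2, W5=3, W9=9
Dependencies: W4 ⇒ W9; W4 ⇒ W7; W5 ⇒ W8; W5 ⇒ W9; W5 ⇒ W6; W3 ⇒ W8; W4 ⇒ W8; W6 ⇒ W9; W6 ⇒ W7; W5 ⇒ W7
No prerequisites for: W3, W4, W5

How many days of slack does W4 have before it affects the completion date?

The longest chain is W5→W6→W9 = 3+4+9 = 16; overall finish 16 days.
The longest chain containing W4 totals 14 days.
Float = 16 − 14 = 2.

2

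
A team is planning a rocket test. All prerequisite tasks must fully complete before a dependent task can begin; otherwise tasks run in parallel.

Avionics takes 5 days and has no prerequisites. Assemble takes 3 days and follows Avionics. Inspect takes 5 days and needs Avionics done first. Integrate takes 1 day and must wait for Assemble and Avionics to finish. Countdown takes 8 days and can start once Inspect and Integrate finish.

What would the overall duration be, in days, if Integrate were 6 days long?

Actual critical path: Avionics→Inspect→Countdown = 5+5+8 = 18 ⇒ 18 days.
The longest path through Integrate is only 17 days, so Integrate has float 1.
Now Avionics→Assemble→Integrate→Countdown = 5+3+6+8 = 22 is longest, so the finish becomes 22 days.

22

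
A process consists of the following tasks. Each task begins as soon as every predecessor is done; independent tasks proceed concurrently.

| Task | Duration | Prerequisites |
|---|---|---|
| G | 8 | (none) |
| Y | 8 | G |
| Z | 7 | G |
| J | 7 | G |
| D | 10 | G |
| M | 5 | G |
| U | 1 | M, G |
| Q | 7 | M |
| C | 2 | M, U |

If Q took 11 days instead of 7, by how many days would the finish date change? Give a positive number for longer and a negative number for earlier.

4

Actual critical path: G→M→Q = 8+5+7 = 20 ⇒ 20 days.
Since Q is critical, the +4 change carries straight to that chain (now 24 days).
That remains the longest chain; total 24 days.
Change in finish: 24 − 20 = +4 days.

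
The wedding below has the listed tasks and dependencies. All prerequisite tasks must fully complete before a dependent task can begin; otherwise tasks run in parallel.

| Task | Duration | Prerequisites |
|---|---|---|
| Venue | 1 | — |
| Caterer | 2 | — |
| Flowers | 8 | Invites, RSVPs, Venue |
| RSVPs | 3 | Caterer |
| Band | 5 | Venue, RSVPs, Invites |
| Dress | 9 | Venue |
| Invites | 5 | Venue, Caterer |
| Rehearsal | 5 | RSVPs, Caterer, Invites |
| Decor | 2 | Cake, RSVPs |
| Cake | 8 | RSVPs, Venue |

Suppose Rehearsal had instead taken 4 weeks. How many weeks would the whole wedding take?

The binding path is Caterer→Invites→Flowers = 2+5+8 = 15; finish at 15 weeks.
Rehearsal has 3 weeks of float (longest path through it is 12).
No other chain overtakes it, so the finish is 15 weeks.

15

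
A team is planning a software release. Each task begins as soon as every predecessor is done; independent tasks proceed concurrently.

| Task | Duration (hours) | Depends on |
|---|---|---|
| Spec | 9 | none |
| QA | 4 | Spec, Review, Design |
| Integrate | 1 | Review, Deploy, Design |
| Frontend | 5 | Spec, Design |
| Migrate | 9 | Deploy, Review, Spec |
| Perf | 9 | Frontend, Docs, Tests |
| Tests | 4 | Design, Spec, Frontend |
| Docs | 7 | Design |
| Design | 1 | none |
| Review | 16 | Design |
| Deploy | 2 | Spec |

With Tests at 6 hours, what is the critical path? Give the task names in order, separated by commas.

Critical path before the change: Spec→Frontend→Tests→Perf = 9+5+4+9 = 27 giving 27 hours.
Tests is on the critical path; changing it to 6 makes that path 29 hours.
That remains the longest chain; total 29 hours.

Spec, Frontend, Tests, Perf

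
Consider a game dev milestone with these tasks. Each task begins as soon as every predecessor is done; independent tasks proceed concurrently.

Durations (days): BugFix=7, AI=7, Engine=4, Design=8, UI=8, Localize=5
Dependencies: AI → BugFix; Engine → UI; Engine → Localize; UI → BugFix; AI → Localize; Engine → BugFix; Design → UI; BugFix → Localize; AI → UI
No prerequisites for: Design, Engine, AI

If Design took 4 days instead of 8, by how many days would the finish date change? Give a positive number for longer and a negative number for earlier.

As given, the longest chain is Design→UI→BugFix→Localize = 8+8+7+5 = 28, so the finish is 28 days.
Since Design is critical, the -4 change carries straight to that chain (now 24 days).
The binding chain switches to AI→UI→BugFix→Localize = 7+8+7+5 = 27; finish 27 days.
Change in finish: 27 − 28 = -1 days.

-1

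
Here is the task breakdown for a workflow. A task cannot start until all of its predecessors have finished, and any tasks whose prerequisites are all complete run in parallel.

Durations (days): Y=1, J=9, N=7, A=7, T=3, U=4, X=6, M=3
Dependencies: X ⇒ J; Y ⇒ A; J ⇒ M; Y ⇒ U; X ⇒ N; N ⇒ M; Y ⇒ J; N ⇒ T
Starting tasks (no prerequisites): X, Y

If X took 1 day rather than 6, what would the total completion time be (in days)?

Critical path before the change: X→J→M = 6+9+3 = 18 giving 18 days.
X lies on that path, so at 1 day the path becomes 13 days.
That remains the longest chain; total 13 days.

13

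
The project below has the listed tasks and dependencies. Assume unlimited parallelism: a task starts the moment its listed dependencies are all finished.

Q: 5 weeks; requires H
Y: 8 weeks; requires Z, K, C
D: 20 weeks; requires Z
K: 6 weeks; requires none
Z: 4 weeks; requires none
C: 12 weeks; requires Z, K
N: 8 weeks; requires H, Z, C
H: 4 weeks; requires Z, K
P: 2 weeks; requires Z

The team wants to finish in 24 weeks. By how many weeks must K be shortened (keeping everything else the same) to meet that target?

Current finish: 26 weeks; target: 24.
K is on every critical path, so each week cut from K cuts the finish by one (this holds down to a finish of 24).
Need 26 − 24 = 2 weeks off K → K becomes 4 weeks, finish becomes 24.

2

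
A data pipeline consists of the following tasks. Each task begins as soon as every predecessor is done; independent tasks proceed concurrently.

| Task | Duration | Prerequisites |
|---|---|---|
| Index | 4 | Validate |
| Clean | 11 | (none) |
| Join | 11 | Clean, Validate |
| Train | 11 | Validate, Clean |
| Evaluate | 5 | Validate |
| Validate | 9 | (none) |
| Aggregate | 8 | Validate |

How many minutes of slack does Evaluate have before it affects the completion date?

8

Critical path: Clean→Join = 11+11 = 22, so the finish is 22 minutes.
The longest chain containing Evaluate totals 14 minutes.
So Evaluate can slip 22 − 14 = 8 minutes.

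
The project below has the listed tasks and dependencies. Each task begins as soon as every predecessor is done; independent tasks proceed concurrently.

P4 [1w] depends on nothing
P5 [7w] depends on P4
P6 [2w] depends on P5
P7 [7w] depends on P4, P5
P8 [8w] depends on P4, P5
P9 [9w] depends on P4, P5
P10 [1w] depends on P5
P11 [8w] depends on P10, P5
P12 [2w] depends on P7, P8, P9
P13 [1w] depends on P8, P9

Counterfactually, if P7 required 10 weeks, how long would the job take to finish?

Actual critical path: P4→P5→P9→P12 = 1+7+9+2 = 19 ⇒ 19 weeks.
The longest path through P7 is only 17 weeks, so P7 has float 2.
New critical path: P4→P5→P7→P12 = 1+7+10+2 = 20 ⇒ 20 weeks.

20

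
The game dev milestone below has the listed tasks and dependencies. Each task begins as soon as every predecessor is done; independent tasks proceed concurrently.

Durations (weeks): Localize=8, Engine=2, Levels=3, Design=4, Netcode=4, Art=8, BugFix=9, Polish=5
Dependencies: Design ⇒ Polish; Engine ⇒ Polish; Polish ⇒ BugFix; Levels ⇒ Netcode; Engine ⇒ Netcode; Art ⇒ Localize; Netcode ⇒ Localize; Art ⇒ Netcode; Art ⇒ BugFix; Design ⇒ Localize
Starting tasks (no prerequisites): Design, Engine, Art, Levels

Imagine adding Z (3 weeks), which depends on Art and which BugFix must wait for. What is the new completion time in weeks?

20

Originally the plan takes 20 weeks.
With Z inserted, BugFix now waits for max(Art, Polish, Z).
New critical path: Art→Z→BugFix = 8+3+9 = 20 ⇒ 20 weeks.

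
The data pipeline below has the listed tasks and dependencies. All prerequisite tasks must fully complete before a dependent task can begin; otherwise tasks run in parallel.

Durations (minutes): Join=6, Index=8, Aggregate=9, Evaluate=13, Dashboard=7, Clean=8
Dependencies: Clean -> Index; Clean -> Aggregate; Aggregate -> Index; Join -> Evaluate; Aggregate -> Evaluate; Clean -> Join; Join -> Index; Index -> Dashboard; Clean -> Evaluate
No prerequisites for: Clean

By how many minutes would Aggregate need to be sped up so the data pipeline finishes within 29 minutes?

Current finish: 32 minutes; target: 29.
Aggregate is on every critical path, so each minute cut from Aggregate cuts the finish by one (this holds down to a finish of 29).
Need 32 − 29 = 3 minutes off Aggregate → Aggregate becomes 6 minutes, finish becomes 29.

3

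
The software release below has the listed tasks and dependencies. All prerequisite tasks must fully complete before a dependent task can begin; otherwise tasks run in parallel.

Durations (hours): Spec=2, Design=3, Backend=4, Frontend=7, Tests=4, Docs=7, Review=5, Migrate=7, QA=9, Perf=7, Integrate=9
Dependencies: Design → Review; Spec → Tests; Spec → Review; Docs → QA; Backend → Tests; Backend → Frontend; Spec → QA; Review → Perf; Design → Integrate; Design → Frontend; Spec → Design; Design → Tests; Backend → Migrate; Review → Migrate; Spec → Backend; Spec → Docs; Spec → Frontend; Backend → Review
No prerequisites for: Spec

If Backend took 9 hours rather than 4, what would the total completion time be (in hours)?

Actual critical path: Spec→Backend→Review→Migrate = 2+4+5+7 = 18 ⇒ 18 hours.
Backend lies on that path, so at 9 hours the path becomes 23 hours.
That remains the longest chain; total 23 hours.

23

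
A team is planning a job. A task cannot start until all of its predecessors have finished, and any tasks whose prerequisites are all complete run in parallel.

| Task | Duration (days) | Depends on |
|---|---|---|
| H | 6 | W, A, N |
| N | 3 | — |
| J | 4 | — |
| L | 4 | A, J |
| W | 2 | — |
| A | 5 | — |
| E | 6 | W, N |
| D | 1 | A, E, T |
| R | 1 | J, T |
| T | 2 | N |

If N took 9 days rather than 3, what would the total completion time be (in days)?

16

Critical path before the change: A→H = 5+6 = 11 giving 11 days.
The longest path through N is only 10 days, so N has float 1.
New critical path: N→E→D = 9+6+1 = 16 ⇒ 16 days.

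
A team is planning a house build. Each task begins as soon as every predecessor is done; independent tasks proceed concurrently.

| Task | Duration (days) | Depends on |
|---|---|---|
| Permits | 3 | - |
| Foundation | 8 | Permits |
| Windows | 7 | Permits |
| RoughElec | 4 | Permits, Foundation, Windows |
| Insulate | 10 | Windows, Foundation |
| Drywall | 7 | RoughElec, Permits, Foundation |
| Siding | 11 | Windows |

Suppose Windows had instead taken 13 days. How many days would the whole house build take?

27

Baseline: Permits→Foundation→RoughElec→Drywall = 3+8+4+7 = 22 → 22 days.
The longest path through Windows is only 21 days, so Windows has float 1.
The binding chain switches to Permits→Windows→RoughElec→Drywall = 3+13+4+7 = 27; finish 27 days.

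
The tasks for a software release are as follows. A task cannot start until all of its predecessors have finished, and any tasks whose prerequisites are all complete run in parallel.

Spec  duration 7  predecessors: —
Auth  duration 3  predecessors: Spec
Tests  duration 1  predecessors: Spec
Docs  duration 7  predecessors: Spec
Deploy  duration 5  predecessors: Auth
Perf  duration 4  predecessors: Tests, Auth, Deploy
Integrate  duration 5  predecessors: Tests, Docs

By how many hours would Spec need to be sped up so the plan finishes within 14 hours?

5

Current finish: 19 hours; target: 14.
Spec is on every critical path, so each hour cut from Spec cuts the finish by one (this holds down to a finish of 13).
Need 19 − 14 = 5 hours off Spec → Spec becomes 2 hours, finish becomes 14.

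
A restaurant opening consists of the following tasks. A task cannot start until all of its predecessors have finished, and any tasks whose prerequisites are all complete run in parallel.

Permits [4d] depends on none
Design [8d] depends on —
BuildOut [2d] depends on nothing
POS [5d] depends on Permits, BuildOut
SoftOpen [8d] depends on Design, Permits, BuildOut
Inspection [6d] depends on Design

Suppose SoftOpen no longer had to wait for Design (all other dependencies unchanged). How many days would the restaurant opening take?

14

Original critical path: Design→SoftOpen = 8+8 = 16 ⇒ 16 days.
Without Design→SoftOpen, SoftOpen's earliest start moves from 8 to 4.
After: Design→Inspection = 8+6 = 14 → 14 days.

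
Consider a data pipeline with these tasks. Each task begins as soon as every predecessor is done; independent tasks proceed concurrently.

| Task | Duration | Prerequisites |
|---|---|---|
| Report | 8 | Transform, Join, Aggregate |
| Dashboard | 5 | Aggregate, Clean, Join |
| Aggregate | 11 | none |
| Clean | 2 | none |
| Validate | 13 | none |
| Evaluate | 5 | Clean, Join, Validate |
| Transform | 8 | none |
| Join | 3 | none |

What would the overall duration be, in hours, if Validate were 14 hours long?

19

As given, the longest chain is Aggregate→Report = 11+8 = 19, so the finish is 19 hours.
Validate is off the critical path — its longest chain is 18 hours, giving 1 of slack.
The binding chain switches to Validate→Evaluate = 14+5 = 19; finish 19 hours.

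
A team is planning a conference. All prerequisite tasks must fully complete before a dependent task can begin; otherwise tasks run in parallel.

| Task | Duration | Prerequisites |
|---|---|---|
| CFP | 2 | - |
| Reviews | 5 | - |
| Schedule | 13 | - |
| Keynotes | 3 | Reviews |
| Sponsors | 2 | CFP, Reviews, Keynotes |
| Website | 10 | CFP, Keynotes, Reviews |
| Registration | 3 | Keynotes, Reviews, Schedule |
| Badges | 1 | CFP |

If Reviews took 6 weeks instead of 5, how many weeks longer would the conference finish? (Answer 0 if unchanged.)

As given, the longest chain is Reviews→Keynotes→Website = 5+3+10 = 18, so the finish is 18 weeks.
Since Reviews is critical, the +1 change carries straight to that chain (now 19 weeks).
No other chain overtakes it, so the finish is 19 weeks.
Change in finish: 19 − 18 = +1 weeks.

1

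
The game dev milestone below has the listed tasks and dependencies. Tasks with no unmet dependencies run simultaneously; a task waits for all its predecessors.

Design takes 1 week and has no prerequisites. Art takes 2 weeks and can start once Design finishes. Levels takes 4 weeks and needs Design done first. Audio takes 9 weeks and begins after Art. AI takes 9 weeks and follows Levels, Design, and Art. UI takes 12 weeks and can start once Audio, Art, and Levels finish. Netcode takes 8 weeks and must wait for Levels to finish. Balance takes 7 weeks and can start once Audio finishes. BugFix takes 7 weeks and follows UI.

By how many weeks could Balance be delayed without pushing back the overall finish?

Critical path: Design→Art→Audio→UI→BugFix = 1+2+9+12+7 = 31, so the finish is 31 weeks.
The longest chain containing Balance totals 19 weeks.
Slack of Balance = 24 − 12 = 12 weeks.

12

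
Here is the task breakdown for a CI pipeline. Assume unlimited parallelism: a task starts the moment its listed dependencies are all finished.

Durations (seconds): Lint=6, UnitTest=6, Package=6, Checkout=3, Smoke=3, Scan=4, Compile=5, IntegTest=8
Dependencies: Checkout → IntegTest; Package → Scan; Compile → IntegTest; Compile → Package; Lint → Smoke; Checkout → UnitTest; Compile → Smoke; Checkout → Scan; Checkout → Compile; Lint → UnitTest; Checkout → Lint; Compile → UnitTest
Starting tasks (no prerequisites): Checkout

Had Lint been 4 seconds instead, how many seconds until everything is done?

18

Critical path before the change: Checkout→Compile→Package→Scan = 3+5+6+4 = 18 giving 18 seconds.
The longest path through Lint is only 15 seconds, so Lint has float 3.
The critical path is still Checkout→Compile→Package→Scan; finish is now 18 seconds.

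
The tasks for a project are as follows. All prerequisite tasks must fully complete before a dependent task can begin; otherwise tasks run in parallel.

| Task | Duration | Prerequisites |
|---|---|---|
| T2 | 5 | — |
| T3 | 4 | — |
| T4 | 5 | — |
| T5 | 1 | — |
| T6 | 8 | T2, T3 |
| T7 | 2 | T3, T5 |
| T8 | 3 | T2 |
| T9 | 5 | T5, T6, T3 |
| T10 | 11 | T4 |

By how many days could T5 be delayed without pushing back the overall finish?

12

The longest chain is T2→T6→T9 = 5+8+5 = 18; overall finish 18 days.
T5 finishes as early as 1 and must finish by 13.
Slack of T5 = 12 − 0 = 12 days.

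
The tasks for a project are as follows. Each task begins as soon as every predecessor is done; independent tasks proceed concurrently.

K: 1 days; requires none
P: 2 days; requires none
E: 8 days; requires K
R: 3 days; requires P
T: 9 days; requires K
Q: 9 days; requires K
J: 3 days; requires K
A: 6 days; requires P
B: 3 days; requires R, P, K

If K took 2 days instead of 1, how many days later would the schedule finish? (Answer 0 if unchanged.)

1

Actual critical path: K→T = 1+9 = 10 ⇒ 10 days.
Since K is critical, the +1 change carries straight to that chain (now 11 days).
No other chain overtakes it, so the finish is 11 days.
Change in finish: 11 − 10 = +1 days.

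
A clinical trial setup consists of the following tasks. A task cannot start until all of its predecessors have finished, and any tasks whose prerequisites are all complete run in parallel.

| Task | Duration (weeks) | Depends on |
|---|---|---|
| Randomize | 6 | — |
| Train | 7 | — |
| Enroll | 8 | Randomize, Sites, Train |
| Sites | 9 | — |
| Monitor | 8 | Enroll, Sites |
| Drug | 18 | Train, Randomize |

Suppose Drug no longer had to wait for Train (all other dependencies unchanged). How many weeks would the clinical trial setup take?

25

Original critical path: Sites→Enroll→Monitor = 9+8+8 = 25 ⇒ 25 weeks.
Without Train→Drug, Drug's earliest start moves from 7 to 6.
The longest chain is now Sites→Enroll→Monitor = 9+8+8 = 25, so the clinical trial setup takes 25 weeks.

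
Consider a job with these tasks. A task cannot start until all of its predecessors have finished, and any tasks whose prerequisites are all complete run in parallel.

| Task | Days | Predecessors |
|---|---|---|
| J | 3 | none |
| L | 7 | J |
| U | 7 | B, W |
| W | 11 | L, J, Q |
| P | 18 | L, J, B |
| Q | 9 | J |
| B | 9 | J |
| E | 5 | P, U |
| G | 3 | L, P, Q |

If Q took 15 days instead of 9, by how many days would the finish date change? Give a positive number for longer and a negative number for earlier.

6

As given, the longest chain is J→Q→W→U→E = 3+9+11+7+5 = 35, so the finish is 35 days.
Q lies on that path, so at 15 days the path becomes 41 days.
That remains the longest chain; total 41 days.
Change in finish: 41 − 35 = +6 days.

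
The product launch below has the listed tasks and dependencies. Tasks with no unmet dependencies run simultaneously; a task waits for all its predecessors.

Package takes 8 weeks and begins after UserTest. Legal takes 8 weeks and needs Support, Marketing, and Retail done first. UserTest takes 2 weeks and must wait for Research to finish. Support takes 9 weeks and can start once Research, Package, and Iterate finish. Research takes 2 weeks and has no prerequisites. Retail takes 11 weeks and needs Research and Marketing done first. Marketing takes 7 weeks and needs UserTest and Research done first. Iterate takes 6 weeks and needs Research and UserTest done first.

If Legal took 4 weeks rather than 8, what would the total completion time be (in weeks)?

26

As given, the longest chain is Research→UserTest→Marketing→Retail→Legal = 2+2+7+11+8 = 30, so the finish is 30 weeks.
Since Legal is critical, the -4 change carries straight to that chain (now 26 weeks).
That remains the longest chain; total 26 weeks.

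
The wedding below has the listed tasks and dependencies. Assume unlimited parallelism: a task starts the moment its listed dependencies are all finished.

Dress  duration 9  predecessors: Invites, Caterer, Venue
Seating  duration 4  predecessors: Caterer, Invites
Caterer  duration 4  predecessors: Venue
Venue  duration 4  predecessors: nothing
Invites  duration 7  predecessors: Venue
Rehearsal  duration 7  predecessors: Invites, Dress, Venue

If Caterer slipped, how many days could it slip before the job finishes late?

3

The longest chain is Venue→Invites→Dress→Rehearsal = 4+7+9+7 = 27; overall finish 27 days.
Longest path through Caterer: 24 days (earliest finish 8, latest finish 11).
So Caterer can slip 11 − 8 = 3 days.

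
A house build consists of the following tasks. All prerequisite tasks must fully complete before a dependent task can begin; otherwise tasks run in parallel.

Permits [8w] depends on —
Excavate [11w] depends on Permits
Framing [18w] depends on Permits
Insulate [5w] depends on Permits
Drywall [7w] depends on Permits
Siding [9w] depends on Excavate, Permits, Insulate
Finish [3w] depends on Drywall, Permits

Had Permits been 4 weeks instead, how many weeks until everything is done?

24

As given, the longest chain is Permits→Excavate→Siding = 8+11+9 = 28, so the finish is 28 weeks.
Since Permits is critical, the -4 change carries straight to that chain (now 24 weeks).
The critical path is still Permits→Excavate→Siding; finish is now 24 weeks.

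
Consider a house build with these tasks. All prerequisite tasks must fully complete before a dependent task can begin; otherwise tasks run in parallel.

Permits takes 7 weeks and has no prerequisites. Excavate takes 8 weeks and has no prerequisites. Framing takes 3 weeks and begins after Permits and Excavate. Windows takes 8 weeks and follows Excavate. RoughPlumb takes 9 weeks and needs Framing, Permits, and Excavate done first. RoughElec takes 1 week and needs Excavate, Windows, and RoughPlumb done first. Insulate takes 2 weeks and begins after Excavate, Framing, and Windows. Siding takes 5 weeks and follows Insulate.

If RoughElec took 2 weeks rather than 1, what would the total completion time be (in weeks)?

As given, the longest chain is Excavate→Windows→Insulate→Siding = 8+8+2+5 = 23, so the finish is 23 weeks.
RoughElec is off the critical path — its longest chain is 21 weeks, giving 2 of slack.
The critical path is still Excavate→Windows→Insulate→Siding; finish is now 23 weeks.

23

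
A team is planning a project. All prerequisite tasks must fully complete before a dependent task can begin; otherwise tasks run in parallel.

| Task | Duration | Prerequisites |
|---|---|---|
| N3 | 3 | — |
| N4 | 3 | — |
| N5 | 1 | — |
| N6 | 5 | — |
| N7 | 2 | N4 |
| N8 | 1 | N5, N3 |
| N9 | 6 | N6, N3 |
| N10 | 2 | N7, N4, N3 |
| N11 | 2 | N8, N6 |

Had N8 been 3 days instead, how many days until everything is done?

As given, the longest chain is N6→N9 = 5+6 = 11, so the finish is 11 days.
The longest path through N8 is only 6 days, so N8 has float 5.
That remains the longest chain; total 11 days.

11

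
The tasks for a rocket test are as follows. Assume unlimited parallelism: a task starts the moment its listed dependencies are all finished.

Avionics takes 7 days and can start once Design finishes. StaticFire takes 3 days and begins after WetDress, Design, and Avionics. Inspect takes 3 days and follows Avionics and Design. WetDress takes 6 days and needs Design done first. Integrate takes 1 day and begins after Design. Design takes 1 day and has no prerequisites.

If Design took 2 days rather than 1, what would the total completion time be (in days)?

12

The binding path is Design→Avionics→StaticFire = 1+7+3 = 11; finish at 11 days.
Design is on the critical path; changing it to 2 makes that path 12 days.
That remains the longest chain; total 12 days.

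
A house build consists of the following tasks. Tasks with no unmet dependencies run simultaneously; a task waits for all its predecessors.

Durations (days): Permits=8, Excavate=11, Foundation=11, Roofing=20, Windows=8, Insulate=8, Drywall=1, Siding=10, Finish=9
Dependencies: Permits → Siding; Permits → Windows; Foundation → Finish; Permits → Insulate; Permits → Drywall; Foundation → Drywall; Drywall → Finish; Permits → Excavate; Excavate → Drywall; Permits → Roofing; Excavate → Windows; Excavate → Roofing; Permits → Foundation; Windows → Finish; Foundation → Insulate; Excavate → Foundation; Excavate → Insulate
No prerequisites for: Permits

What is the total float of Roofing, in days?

1

The longest chain is Permits→Excavate→Foundation→Drywall→Finish = 8+11+11+1+9 = 40; overall finish 40 days.
Roofing finishes as early as 39 and must finish by 40.
Float = 40 − 39 = 1.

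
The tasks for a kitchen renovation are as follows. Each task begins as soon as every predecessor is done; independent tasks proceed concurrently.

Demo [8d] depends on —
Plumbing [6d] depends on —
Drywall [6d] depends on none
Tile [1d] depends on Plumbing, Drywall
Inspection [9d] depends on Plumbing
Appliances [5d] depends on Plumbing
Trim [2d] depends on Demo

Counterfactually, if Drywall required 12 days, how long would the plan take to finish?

15

The binding path is Plumbing→Inspection = 6+9 = 15; finish at 15 days.
Drywall is off the critical path — its longest chain is 7 days, giving 8 of slack.
The critical path is still Plumbing→Inspection; finish is now 15 days.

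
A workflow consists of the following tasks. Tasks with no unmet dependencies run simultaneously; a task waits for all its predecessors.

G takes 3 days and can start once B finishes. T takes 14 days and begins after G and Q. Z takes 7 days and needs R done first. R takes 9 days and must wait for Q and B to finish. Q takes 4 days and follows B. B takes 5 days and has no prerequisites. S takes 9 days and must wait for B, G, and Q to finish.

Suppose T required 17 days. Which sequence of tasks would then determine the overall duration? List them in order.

As given, the longest chain is B→Q→R→Z = 5+4+9+7 = 25, so the finish is 25 days.
The longest path through T is only 23 days, so T has float 2.
Now B→Q→T = 5+4+17 = 26 is longest, so the finish becomes 26 days.

B, Q, T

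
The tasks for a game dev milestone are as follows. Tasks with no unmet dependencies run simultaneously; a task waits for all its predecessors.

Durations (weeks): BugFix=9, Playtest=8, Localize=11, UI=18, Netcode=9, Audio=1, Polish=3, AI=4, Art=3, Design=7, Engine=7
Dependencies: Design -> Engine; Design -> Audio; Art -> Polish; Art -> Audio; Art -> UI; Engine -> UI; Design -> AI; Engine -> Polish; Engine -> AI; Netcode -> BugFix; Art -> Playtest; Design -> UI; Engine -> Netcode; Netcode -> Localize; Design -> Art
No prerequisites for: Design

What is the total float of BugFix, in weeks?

2

Critical path: Design→Engine→Netcode→Localize = 7+7+9+11 = 34, so the finish is 34 weeks.
The longest chain containing BugFix totals 32 weeks.
So BugFix can slip 34 − 32 = 2 weeks.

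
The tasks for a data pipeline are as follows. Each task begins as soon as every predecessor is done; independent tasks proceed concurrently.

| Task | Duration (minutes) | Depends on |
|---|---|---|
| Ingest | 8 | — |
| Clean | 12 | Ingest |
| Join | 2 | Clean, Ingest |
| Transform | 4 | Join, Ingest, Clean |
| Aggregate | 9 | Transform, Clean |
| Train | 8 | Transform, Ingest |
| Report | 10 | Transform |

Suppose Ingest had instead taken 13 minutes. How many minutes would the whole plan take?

As given, the longest chain is Ingest→Clean→Join→Transform→Report = 8+12+2+4+10 = 36, so the finish is 36 minutes.
Since Ingest is critical, the +5 change carries straight to that chain (now 41 minutes).
The critical path is still Ingest→Clean→Join→Transform→Report; finish is now 41 minutes.

41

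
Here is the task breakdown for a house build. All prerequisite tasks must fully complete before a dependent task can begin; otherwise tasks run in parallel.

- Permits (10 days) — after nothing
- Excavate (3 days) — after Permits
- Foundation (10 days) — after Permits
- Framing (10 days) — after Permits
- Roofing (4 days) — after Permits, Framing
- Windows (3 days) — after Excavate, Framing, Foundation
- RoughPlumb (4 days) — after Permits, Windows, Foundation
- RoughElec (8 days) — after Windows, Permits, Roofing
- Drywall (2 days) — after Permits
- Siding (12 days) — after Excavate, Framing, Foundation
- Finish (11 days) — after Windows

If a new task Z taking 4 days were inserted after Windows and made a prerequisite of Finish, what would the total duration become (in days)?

Originally the project takes 34 days.
With Z inserted, Finish now waits for max(Windows, Z).
New critical path: Permits→Foundation→Windows→Z→Finish = 10+10+3+4+11 = 38 ⇒ 38 days.

38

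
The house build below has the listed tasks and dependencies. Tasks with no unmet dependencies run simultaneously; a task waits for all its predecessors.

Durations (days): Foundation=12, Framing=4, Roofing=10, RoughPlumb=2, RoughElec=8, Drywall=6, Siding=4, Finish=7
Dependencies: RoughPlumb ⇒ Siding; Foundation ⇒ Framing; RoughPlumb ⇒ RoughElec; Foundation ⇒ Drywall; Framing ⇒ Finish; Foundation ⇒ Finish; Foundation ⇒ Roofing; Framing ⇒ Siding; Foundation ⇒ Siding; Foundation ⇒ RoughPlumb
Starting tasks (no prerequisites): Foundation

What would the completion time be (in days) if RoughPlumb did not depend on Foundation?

23

Original critical path: Foundation→Framing→Finish = 12+4+7 = 23 ⇒ 23 days.
Without Foundation→RoughPlumb, RoughPlumb's earliest start moves from 12 to 0.
New critical path: Foundation→Framing→Finish = 12+4+7 = 23 ⇒ 23 days.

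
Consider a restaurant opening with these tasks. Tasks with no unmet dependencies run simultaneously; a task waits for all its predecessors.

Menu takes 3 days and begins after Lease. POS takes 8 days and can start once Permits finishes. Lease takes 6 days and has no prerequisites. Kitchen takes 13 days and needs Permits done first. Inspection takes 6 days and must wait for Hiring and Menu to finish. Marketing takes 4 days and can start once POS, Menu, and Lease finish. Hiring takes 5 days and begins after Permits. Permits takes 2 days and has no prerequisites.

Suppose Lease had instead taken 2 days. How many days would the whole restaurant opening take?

15

The binding path is Lease→Menu→Inspection = 6+3+6 = 15; finish at 15 days.
Lease is on the critical path; changing it to 2 makes that path 11 days.
The binding chain switches to Permits→Kitchen = 2+13 = 15; finish 15 days.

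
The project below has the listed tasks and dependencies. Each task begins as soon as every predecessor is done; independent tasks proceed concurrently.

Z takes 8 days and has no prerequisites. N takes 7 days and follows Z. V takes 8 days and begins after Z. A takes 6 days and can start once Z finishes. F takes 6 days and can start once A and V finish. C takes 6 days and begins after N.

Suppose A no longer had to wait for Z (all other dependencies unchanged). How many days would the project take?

Original critical path: Z→V→F = 8+8+6 = 22 ⇒ 22 days.
Without Z→A, A's earliest start moves from 8 to 0.
After: Z→V→F = 8+8+6 = 22 → 22 days.

22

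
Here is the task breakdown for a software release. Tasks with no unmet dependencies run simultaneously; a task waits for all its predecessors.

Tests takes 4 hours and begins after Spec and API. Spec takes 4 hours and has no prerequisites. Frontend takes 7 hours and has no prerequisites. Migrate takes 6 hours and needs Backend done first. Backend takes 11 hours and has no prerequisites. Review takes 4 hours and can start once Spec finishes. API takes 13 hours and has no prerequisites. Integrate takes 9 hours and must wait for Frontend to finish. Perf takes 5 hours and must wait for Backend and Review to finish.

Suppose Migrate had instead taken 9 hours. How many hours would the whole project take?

20

As given, the longest chain is Backend→Migrate = 11+6 = 17, so the finish is 17 hours.
Migrate is on the critical path; changing it to 9 makes that path 20 hours.
The critical path is still Backend→Migrate; finish is now 20 hours.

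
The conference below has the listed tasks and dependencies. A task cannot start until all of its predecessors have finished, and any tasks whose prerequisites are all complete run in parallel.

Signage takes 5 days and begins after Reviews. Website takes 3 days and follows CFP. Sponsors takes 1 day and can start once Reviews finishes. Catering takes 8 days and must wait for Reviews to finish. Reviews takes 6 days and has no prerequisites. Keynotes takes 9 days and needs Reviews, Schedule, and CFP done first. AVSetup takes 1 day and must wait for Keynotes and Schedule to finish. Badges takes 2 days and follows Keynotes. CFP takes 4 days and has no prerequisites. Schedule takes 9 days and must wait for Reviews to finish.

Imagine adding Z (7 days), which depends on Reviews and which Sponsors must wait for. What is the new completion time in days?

Originally the job takes 26 days.
With Z inserted, Sponsors now waits for max(Reviews, Z).
New critical path: Reviews→Schedule→Keynotes→Badges = 6+9+9+2 = 26 ⇒ 26 days.

26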